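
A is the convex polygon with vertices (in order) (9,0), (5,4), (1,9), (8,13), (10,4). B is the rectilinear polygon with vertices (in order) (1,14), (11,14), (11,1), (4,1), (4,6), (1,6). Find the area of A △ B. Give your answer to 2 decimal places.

|A| = 58, |B| = 115, |A∩B| = 57.15.
|A △ B| = |A| + |B| − 2·|A∩B| = 58 + 115 − 114.3 = 58.70.

58.70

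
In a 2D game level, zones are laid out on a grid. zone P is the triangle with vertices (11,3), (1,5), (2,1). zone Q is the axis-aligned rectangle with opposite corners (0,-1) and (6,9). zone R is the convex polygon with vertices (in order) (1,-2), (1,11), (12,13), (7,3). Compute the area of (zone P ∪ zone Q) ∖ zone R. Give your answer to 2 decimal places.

|zone P ∪ zone Q| = 65.2778.
|(zone P ∪ zone Q) ∩ zone R| = 45.4455.
|(zone P ∪ zone Q) ∖ zone R| = 65.2778 − 45.4455 = 19.83.

19.83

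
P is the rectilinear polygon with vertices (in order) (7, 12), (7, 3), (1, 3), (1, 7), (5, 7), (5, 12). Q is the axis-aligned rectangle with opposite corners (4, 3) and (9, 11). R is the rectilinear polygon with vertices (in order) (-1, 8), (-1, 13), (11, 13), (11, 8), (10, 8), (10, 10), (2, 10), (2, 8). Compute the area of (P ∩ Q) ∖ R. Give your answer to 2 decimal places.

|P ∩ Q| = 20.
|(P ∩ Q) ∩ R| = 2.
|(P ∩ Q) ∖ R| = 20 − 2 = 18.00.

18.00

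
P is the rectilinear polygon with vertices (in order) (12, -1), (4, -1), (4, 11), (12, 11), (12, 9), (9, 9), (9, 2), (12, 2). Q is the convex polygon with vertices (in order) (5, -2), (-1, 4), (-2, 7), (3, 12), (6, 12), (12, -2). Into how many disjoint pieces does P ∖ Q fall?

P ∖ Q splits into 2 disjoint pieces (area 3.2143, area 13.7143).

2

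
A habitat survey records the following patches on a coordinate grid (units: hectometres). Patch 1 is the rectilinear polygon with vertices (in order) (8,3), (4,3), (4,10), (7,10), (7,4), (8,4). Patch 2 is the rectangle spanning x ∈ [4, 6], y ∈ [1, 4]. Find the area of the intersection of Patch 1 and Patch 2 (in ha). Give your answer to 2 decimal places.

2.00

The intersection is the polygon with vertices (4,3), (4,4), (6,4), (6,3).
By the shoelace formula its area is 2.00.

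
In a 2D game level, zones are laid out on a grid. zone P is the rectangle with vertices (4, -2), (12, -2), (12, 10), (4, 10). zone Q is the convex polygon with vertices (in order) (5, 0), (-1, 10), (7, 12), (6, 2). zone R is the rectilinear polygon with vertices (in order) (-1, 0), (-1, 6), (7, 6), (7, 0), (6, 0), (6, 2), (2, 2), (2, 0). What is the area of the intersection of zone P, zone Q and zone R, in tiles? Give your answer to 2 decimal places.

The intersection is the polygon with vertices (6,2), (4,2), (4,6), (6.4,6).
By the shoelace formula its area is 8.80.

8.80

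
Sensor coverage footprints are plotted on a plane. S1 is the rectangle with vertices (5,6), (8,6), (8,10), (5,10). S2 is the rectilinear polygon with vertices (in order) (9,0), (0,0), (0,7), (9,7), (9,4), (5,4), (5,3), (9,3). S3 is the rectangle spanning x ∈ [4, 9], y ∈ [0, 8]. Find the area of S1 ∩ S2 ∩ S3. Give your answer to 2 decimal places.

The intersection is the polygon with vertices (5,6), (5,7), (8,7), (8,6).
By the shoelace formula its area is 3.00.

3.00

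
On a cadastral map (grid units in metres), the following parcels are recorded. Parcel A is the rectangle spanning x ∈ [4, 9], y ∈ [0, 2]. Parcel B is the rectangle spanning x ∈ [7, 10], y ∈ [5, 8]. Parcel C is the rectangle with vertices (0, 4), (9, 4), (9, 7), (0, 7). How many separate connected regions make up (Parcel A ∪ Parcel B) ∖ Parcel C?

(Parcel A ∪ Parcel B) ∖ Parcel C splits into 2 disjoint pieces (area 10, area 5).

2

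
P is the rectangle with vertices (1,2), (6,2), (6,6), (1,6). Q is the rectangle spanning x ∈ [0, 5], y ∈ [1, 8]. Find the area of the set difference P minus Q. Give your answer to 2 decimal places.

|P∩Q|: x∈[1,5], y∈[2,6] → 4·4 = 16.
|P| = 20.
|P ∖ Q| = |P| − |P∩Q| = 20 − 16 = 4.00.

4.00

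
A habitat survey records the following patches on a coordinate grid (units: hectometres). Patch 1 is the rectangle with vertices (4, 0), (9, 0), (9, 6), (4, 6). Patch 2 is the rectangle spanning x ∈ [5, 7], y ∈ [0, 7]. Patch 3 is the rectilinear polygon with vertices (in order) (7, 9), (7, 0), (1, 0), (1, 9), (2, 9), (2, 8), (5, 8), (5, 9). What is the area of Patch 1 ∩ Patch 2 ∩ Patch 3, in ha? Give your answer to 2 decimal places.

The intersection is the polygon with vertices (7,0), (5,0), (5,6), (7,6).
By the shoelace formula its area is 12.00.

12.00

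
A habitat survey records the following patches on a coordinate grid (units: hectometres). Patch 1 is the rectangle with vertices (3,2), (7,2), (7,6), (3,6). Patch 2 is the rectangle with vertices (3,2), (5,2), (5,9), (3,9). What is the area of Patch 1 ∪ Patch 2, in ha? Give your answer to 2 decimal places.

By inclusion–exclusion:
Individual areas: |Patch 1| = 16, |Patch 2| = 14.
|Patch 1∩Patch 2|: x∈[3,5], y∈[2,6] → 2·4 = 8.
|Patch 1 ∪ Patch 2| = 30 − 8 = 22.00.

22.00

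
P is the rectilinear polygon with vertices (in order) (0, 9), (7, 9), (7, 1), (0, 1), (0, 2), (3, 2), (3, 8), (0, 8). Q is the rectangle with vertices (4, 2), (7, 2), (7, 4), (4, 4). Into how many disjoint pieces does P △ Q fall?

1

P △ Q is a single connected region.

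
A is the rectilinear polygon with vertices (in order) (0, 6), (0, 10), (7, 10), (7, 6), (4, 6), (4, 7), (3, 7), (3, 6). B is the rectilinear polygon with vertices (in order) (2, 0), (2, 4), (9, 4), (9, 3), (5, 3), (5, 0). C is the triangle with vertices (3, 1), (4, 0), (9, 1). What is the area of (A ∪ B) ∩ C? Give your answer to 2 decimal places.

The region (A ∪ B) ∩ C is the polygon with vertices (5,0.2), (4,0), (3,1), (5,1).
By the shoelace formula its area is 1.40.

1.40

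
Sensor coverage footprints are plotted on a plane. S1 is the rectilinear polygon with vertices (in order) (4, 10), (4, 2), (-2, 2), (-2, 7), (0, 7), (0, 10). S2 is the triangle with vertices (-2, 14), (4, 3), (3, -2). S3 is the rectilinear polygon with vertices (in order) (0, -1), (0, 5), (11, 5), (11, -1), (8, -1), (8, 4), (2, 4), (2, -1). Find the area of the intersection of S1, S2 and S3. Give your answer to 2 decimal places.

3.34

The intersection is the polygon with vertices (0.812,5), (2.909,5), (3.454,4), (2,4), (2,2), (1.75,2).
By the shoelace formula its area is 3.34.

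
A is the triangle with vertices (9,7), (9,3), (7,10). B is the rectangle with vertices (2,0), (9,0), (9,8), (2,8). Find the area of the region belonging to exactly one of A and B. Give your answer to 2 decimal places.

53.52

|A| = 4, |B| = 56, |A∩B| = 3.2381.
|A △ B| = |A| + |B| − 2·|A∩B| = 4 + 56 − 6.4762 = 53.52.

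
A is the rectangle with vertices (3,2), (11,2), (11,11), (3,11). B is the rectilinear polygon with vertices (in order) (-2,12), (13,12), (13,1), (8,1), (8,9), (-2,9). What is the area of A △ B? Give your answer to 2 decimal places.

|A| = 72, |B| = 85, |A∩B| = 37.
|A △ B| = |A| + |B| − 2·|A∩B| = 72 + 85 − 74 = 83.00.

83.00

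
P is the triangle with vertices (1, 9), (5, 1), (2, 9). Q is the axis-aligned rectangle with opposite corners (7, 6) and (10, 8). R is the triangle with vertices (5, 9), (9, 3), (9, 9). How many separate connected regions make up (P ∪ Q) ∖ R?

2

(P ∪ Q) ∖ R splits into 2 disjoint pieces (area 4, area 2).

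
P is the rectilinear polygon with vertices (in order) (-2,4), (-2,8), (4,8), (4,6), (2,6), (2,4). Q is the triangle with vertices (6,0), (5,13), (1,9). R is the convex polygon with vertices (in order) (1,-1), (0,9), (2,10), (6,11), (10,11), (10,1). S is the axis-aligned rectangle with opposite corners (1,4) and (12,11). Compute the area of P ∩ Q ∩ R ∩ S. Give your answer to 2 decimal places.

The intersection is the polygon with vertices (2.667,6), (1.556,8), (4,8), (4,6).
By the shoelace formula its area is 3.78.

3.78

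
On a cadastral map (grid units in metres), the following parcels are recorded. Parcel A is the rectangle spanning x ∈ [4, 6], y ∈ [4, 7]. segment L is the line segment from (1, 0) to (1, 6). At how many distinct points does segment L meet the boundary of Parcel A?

0

The segment lies entirely outside Parcel A and never meets its boundary.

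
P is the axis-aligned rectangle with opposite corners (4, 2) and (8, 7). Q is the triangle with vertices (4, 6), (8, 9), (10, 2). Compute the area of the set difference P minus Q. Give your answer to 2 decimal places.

11.33

|P| = 20, |P∩Q| = 8.6667.
|P ∖ Q| = |P| − |P∩Q| = 20 − 8.6667 = 11.33.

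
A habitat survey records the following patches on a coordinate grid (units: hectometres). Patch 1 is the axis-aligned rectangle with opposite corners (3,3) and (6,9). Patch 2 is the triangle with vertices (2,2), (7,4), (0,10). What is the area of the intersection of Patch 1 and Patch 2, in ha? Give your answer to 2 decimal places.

8.98

The intersection is the polygon with vertices (6,3.6), (4.5,3), (3,3), (3,7.429), (6,4.857).
By the shoelace formula its area is 8.98.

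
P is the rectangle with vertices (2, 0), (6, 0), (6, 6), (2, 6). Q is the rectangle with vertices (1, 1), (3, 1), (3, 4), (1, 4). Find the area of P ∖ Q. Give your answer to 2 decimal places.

21.00

|P∩Q|: x∈[2,3], y∈[1,4] → 1·3 = 3.
|P| = 24.
|P ∖ Q| = |P| − |P∩Q| = 24 − 3 = 21.00.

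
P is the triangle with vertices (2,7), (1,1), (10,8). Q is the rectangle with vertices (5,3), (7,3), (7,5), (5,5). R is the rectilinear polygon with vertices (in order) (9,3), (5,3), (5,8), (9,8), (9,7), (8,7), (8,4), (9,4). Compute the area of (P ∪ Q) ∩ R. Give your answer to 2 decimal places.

|P ∪ Q| = 26.9921.
|(P ∪ Q) ∩ R| = 11.13.

11.13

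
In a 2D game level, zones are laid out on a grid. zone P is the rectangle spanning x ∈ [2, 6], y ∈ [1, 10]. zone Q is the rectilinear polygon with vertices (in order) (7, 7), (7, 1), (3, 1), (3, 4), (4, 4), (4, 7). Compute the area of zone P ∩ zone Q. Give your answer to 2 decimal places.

15.00

The intersection is the polygon with vertices (6,1), (3,1), (3,4), (4,4), (4,7), (6,7).
By the shoelace formula its area is 15.00.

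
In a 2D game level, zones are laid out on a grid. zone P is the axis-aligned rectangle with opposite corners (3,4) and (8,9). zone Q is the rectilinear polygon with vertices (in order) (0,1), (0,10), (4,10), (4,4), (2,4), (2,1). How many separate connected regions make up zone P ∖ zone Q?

1

zone P ∖ zone Q is a single connected region.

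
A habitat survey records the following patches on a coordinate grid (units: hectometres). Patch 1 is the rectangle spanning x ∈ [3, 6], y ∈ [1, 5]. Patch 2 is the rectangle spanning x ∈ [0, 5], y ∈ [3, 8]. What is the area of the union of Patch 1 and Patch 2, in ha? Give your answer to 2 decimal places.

33.00

By inclusion–exclusion:
Individual areas: |Patch 1| = 12, |Patch 2| = 25.
|Patch 1∩Patch 2|: x∈[3,5], y∈[3,5] → 2·2 = 4.
|Patch 1 ∪ Patch 2| = 37 − 4 = 33.00.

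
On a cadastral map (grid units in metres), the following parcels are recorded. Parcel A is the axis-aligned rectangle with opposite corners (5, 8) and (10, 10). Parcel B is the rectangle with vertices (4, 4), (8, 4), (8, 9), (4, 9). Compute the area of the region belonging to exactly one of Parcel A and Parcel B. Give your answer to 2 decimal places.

|Parcel A∩Parcel B|: x∈[5,8], y∈[8,9] → 3·1 = 3.
|Parcel A △ Parcel B| = |Parcel A| + |Parcel B| − 2·|Parcel A∩Parcel B| = 10 + 20 − 6 = 24.00.

24.00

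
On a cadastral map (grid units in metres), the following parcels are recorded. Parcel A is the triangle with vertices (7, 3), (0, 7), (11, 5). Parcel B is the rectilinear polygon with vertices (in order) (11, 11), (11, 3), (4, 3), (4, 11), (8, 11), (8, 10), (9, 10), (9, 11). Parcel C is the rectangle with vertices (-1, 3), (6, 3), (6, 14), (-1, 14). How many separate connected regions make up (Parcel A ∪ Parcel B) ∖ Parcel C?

1

(Parcel A ∪ Parcel B) ∖ Parcel C is a single connected region.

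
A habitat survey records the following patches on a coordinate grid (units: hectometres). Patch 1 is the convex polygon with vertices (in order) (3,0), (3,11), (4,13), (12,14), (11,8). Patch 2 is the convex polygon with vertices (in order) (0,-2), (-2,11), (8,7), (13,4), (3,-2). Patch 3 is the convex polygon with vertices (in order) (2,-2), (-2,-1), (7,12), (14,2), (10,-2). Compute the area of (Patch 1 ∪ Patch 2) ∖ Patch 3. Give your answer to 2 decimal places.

|Patch 1 ∪ Patch 2| = 152.75.
|(Patch 1 ∪ Patch 2) ∩ Patch 3| = 88.8528.
|(Patch 1 ∪ Patch 2) ∖ Patch 3| = 152.75 − 88.8528 = 63.90.

63.90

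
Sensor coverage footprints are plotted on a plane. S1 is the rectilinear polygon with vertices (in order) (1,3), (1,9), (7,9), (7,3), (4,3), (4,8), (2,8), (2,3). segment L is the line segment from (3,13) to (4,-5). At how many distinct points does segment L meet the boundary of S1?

2

The segment meets the boundary at (3.278,8), (3.222,9).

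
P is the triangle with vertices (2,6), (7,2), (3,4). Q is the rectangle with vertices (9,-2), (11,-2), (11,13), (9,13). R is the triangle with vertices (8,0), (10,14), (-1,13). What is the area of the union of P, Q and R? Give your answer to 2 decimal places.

106.35

By inclusion–exclusion:
Individual areas: |P| = 3, |Q| = 30, |R| = 76.
|P∩Q| = 0.
|P∩R| = 0.0761.
|Q∩R| = 2.5714.
|P∩Q∩R| = 0.
|P ∪ Q ∪ R| = 109 − 2.6475 + 0 = 106.35.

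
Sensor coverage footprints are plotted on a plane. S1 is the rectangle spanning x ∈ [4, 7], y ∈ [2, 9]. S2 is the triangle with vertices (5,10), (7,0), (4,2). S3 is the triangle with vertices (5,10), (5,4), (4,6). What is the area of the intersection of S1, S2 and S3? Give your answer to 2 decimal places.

The intersection is the polygon with vertices (4.875,9), (5,9), (5,4), (4.4,5.2).
By the shoelace formula its area is 1.74.

1.74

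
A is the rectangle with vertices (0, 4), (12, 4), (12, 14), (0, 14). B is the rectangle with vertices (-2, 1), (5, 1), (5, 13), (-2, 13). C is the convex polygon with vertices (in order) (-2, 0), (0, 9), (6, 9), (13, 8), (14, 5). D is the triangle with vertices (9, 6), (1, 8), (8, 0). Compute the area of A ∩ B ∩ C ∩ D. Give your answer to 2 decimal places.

7.00

The intersection is the polygon with vertices (5,4), (4.5,4), (1,8), (5,7).
By the shoelace formula its area is 7.00.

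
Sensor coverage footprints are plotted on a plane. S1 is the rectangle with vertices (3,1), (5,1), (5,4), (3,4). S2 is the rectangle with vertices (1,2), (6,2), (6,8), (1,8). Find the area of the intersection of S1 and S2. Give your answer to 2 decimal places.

|S1∩S2|: x∈[3,5], y∈[2,4] → 2·2 = 4.

4.00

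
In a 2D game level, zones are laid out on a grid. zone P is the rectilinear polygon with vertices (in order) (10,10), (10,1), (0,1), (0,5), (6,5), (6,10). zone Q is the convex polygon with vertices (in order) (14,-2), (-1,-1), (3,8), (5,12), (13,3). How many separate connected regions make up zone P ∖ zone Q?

zone P ∖ zone Q splits into 2 disjoint pieces (area 5.8403, area 3.125).

2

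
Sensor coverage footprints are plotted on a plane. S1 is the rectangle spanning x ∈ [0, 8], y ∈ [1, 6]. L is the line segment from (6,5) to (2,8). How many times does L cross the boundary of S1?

The segment meets the boundary at (4.667,6).

1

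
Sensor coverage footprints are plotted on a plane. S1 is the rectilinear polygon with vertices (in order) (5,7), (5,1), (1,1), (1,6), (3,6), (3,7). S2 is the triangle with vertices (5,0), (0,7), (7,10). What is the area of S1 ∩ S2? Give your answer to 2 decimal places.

The intersection is the polygon with vertices (5,1), (4.286,1), (1,5.6), (1,6), (3,6), (3,7), (5,7).
By the shoelace formula its area is 14.44.

14.44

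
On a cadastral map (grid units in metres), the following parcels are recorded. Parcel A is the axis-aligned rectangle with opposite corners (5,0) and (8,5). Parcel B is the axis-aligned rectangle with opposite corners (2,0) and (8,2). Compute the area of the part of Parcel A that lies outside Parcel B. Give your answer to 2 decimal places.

9.00

|Parcel A∩Parcel B|: x∈[5,8], y∈[0,2] → 3·2 = 6.
|Parcel A| = 15.
|Parcel A ∖ Parcel B| = |Parcel A| − |Parcel A∩Parcel B| = 15 − 6 = 9.00.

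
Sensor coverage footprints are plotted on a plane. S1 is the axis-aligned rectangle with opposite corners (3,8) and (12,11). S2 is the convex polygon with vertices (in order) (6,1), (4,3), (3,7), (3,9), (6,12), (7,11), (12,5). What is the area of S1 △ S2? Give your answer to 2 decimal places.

55.50

|S1| = 27, |S2| = 56, |S1∩S2| = 13.75.
|S1 △ S2| = |S1| + |S2| − 2·|S1∩S2| = 27 + 56 − 27.5 = 55.50.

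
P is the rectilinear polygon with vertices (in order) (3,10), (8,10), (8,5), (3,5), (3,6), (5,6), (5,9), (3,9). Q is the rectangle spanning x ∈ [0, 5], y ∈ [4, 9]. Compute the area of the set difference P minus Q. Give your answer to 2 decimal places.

17.00

|P| = 19, |P∩Q| = 2.
|P ∖ Q| = |P| − |P∩Q| = 19 − 2 = 17.00.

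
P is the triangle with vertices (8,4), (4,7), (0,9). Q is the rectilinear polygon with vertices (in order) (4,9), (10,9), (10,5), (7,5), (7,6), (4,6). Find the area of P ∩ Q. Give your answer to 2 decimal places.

The intersection is the polygon with vertices (5.333,6), (4.8,6), (4,6.5), (4,7).
By the shoelace formula its area is 0.47.

0.47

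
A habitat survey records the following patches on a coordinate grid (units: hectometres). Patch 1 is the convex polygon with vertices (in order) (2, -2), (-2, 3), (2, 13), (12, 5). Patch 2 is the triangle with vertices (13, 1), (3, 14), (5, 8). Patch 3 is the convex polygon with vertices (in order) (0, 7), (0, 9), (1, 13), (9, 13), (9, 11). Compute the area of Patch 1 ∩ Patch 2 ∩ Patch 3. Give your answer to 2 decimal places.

The intersection is the polygon with vertices (3.818,11.546), (6.107,9.714), (4.645,9.065).
By the shoelace formula its area is 2.08.

2.08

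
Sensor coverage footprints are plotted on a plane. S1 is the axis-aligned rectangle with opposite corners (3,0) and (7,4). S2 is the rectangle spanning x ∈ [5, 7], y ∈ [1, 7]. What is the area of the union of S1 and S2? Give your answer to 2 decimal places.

By inclusion–exclusion:
Individual areas: |S1| = 16, |S2| = 12.
|S1∩S2|: x∈[5,7], y∈[1,4] → 2·3 = 6.
|S1 ∪ S2| = 28 − 6 = 22.00.

22.00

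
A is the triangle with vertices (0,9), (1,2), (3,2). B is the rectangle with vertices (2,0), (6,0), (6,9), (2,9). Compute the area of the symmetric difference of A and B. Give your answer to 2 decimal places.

|A| = 7, |B| = 36, |A∩B| = 1.1667.
|A △ B| = |A| + |B| − 2·|A∩B| = 7 + 36 − 2.3333 = 40.67.

40.67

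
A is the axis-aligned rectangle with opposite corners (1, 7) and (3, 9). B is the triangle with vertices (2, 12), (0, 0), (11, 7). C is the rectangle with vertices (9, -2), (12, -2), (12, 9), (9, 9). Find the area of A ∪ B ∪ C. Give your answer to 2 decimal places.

90.28

By inclusion–exclusion:
Individual areas: |A| = 4, |B| = 59, |C| = 33.
|A∩B| = 3.3333.
|A∩C| = 0 (no overlap).
|B∩C| = 2.3838.
|A∩B∩C| = 0.
|A ∪ B ∪ C| = 96 − 5.7172 + 0 = 90.28.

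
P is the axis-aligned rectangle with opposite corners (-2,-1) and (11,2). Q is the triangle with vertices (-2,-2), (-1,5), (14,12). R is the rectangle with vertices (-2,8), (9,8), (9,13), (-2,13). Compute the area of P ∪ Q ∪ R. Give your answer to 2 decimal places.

By inclusion–exclusion:
Individual areas: |P| = 39, |Q| = 49, |R| = 55.
|P∩Q| = 7.5.
|P∩R| = 0 (no overlap).
|Q∩R| = 2.9762.
|P∩Q∩R| = 0.
|P ∪ Q ∪ R| = 143 − 10.4762 + 0 = 132.52.

132.52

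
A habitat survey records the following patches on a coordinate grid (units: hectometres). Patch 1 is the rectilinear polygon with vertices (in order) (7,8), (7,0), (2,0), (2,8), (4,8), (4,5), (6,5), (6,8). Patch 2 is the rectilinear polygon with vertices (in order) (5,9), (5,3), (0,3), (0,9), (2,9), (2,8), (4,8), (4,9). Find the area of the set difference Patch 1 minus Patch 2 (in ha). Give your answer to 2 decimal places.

|Patch 1| = 34, |Patch 1∩Patch 2| = 12.
|Patch 1 ∖ Patch 2| = |Patch 1| − |Patch 1∩Patch 2| = 34 − 12 = 22.00.

22.00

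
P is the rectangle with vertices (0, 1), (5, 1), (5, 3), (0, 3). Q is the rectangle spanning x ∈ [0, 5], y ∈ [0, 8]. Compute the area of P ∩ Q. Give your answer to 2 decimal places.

10.00

|P∩Q|: x∈[0,5], y∈[1,3] → 5·2 = 10.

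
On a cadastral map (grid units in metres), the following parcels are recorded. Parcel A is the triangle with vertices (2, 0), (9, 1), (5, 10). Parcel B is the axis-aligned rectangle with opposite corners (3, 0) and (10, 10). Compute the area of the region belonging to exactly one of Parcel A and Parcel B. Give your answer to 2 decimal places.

39.69

|Parcel A| = 33.5, |Parcel B| = 70, |Parcel A∩Parcel B| = 31.9048.
|Parcel A △ Parcel B| = |Parcel A| + |Parcel B| − 2·|Parcel A∩Parcel B| = 33.5 + 70 − 63.8095 = 39.69.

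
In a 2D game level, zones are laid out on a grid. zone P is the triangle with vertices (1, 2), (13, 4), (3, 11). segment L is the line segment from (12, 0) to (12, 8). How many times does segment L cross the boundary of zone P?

2

The segment meets the boundary at (12,4.7), (12,3.833).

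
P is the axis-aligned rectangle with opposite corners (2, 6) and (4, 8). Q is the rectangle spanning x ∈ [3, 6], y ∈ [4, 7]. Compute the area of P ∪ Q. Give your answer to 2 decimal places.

12.00

By inclusion–exclusion:
Individual areas: |P| = 4, |Q| = 9.
|P∩Q|: x∈[3,4], y∈[6,7] → 1·1 = 1.
|P ∪ Q| = 13 − 1 = 12.00.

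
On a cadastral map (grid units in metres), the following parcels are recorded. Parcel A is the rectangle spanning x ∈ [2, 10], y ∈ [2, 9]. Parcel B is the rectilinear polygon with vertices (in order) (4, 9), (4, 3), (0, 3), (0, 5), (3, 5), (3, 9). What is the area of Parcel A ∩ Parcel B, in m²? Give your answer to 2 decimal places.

The intersection is the polygon with vertices (4,9), (4,3), (2,3), (2,5), (3,5), (3,9).
By the shoelace formula its area is 8.00.

8.00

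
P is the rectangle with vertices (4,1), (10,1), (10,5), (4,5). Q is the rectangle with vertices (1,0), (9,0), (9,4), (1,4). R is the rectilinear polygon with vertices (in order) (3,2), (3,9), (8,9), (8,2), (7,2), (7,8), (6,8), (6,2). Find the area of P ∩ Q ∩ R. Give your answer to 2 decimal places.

6.00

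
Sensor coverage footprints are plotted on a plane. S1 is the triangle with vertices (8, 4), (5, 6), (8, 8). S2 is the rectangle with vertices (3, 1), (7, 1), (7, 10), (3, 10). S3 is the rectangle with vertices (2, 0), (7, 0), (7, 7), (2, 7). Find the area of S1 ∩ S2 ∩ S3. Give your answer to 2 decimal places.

2.58

The intersection is the polygon with vertices (6.5,7), (7,7), (7,4.667), (5,6).
By the shoelace formula its area is 2.58.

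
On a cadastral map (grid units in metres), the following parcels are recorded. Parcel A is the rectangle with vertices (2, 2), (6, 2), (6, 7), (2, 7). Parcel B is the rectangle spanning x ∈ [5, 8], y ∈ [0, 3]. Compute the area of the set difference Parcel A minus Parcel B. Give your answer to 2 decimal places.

|Parcel A∩Parcel B|: x∈[5,6], y∈[2,3] → 1·1 = 1.
|Parcel A| = 20.
|Parcel A ∖ Parcel B| = |Parcel A| − |Parcel A∩Parcel B| = 20 − 1 = 19.00.

19.00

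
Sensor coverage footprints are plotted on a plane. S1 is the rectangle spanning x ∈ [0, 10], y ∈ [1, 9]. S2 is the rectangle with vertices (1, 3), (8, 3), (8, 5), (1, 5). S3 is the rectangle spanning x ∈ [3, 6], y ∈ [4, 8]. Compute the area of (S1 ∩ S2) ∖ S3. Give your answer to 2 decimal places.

11.00

|S1 ∩ S2| = 14.
|(S1 ∩ S2) ∩ S3| = 3.
|(S1 ∩ S2) ∖ S3| = 14 − 3 = 11.00.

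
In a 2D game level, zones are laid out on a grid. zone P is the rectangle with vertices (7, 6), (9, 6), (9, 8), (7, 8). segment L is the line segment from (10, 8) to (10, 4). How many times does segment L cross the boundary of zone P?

The segment lies entirely outside zone P and never meets its boundary.

0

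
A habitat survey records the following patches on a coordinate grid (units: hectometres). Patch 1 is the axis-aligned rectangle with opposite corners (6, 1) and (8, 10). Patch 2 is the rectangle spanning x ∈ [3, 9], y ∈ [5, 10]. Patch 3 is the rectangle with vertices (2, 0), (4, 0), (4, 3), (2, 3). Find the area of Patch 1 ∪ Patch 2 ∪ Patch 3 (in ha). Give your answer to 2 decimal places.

By inclusion–exclusion:
Individual areas: |Patch 1| = 18, |Patch 2| = 30, |Patch 3| = 6.
|Patch 1∩Patch 2|: x∈[6,8], y∈[5,10] → 2·5 = 10.
|Patch 1∩Patch 3| = 0 (no overlap).
|Patch 2∩Patch 3| = 0 (no overlap).
|Patch 1∩Patch 2∩Patch 3| = 0.
|Patch 1 ∪ Patch 2 ∪ Patch 3| = 54 − 10 + 0 = 44.00.

44.00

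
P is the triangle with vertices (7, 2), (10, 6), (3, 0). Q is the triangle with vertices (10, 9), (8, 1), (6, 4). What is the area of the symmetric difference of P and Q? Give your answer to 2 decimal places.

|P| = 5, |Q| = 11, |P∩Q| = 2.026.
|P △ Q| = |P| + |Q| − 2·|P∩Q| = 5 + 11 − 4.0519 = 11.95.

11.95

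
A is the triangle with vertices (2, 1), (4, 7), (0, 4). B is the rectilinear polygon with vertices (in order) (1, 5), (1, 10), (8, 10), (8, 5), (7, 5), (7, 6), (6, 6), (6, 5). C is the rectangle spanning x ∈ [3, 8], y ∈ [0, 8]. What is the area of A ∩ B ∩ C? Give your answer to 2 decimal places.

0.96

The intersection is the polygon with vertices (3.333,5), (3,5), (3,6.25), (4,7).
By the shoelace formula its area is 0.96.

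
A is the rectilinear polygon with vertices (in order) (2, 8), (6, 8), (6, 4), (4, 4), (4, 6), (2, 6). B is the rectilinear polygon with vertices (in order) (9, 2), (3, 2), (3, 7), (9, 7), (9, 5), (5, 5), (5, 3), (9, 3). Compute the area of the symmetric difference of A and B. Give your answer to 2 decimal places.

22.00

|A| = 12, |B| = 22, |A∩B| = 6.
|A △ B| = |A| + |B| − 2·|A∩B| = 12 + 22 − 12 = 22.00.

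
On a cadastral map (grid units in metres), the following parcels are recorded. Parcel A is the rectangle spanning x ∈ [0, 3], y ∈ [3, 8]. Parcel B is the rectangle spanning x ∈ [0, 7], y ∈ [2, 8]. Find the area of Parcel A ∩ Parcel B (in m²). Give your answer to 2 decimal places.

15.00

|Parcel A∩Parcel B|: x∈[0,3], y∈[3,8] → 3·5 = 15.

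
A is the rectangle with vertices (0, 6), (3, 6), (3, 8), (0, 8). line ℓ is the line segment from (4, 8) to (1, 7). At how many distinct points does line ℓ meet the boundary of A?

1

The segment meets the boundary at (3,7.667).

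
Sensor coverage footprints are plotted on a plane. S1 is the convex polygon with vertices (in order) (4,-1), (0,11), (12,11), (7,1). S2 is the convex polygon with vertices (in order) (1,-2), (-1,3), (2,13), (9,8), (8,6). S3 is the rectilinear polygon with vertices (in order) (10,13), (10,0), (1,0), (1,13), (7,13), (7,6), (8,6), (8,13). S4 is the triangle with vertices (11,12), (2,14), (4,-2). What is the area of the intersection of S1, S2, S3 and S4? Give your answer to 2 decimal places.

33.69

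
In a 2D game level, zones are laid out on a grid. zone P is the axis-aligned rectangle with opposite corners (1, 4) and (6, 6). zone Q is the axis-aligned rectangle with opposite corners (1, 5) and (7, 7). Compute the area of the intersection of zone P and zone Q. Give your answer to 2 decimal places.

5.00

|zone P∩zone Q|: x∈[1,6], y∈[5,6] → 5·1 = 5.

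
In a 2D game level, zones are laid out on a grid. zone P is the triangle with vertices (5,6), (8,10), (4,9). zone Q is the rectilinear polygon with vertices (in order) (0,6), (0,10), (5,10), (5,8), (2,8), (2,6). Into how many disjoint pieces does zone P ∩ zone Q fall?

zone P ∩ zone Q is a single connected region.

1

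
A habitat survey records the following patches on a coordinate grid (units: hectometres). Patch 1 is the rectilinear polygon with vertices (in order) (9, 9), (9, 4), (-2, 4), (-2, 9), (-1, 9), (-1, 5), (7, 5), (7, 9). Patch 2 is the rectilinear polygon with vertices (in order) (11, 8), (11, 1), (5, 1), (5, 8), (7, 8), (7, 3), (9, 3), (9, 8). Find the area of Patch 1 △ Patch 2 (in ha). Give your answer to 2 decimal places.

51.00

|Patch 1| = 23, |Patch 2| = 32, |Patch 1∩Patch 2| = 2.
|Patch 1 △ Patch 2| = |Patch 1| + |Patch 2| − 2·|Patch 1∩Patch 2| = 23 + 32 − 4 = 51.00.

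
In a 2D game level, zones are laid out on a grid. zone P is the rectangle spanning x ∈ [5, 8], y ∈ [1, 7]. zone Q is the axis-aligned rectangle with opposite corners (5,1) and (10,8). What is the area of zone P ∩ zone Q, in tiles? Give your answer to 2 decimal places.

|zone P∩zone Q|: x∈[5,8], y∈[1,7] → 3·6 = 18.

18.00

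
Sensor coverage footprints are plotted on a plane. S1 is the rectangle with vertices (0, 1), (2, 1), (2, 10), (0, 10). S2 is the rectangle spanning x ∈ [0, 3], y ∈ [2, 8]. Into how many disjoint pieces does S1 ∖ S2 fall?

2

S1 ∖ S2 splits into 2 disjoint pieces (area 2, area 4).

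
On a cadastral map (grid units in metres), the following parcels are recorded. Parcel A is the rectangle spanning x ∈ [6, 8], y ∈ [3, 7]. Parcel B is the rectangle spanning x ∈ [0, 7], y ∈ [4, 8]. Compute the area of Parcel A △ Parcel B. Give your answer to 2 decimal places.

|Parcel A∩Parcel B|: x∈[6,7], y∈[4,7] → 1·3 = 3.
|Parcel A △ Parcel B| = |Parcel A| + |Parcel B| − 2·|Parcel A∩Parcel B| = 8 + 28 − 6 = 30.00.

30.00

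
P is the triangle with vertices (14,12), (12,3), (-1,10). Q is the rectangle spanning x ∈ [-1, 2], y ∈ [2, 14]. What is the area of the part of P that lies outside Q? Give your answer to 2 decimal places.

62.48

|P| = 65.5, |P∩Q| = 3.0231.
|P ∖ Q| = |P| − |P∩Q| = 65.5 − 3.0231 = 62.48.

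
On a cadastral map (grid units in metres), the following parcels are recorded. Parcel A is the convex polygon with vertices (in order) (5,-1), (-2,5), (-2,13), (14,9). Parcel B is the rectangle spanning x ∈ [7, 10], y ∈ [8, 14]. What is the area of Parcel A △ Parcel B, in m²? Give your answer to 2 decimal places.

|Parcel A| = 126, |Parcel B| = 18, |Parcel A∩Parcel B| = 7.125.
|Parcel A △ Parcel B| = |Parcel A| + |Parcel B| − 2·|Parcel A∩Parcel B| = 126 + 18 − 14.25 = 129.75.

129.75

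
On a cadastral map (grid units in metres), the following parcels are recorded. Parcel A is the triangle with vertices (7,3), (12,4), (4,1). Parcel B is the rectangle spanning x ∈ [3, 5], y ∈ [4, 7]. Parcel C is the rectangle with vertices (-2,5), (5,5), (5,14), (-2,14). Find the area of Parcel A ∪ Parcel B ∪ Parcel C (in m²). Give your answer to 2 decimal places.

68.50

By inclusion–exclusion:
Individual areas: |Parcel A| = 3.5, |Parcel B| = 6, |Parcel C| = 63.
|Parcel A∩Parcel B| = 0.
|Parcel A∩Parcel C| = 0.
|Parcel B∩Parcel C|: x∈[3,5], y∈[5,7] → 2·2 = 4.
|Parcel A∩Parcel B∩Parcel C| = 0.
|Parcel A ∪ Parcel B ∪ Parcel C| = 72.5 − 4 + 0 = 68.50.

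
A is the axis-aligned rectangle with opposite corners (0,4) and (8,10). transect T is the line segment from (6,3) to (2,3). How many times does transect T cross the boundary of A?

0

The segment lies entirely outside A and never meets its boundary.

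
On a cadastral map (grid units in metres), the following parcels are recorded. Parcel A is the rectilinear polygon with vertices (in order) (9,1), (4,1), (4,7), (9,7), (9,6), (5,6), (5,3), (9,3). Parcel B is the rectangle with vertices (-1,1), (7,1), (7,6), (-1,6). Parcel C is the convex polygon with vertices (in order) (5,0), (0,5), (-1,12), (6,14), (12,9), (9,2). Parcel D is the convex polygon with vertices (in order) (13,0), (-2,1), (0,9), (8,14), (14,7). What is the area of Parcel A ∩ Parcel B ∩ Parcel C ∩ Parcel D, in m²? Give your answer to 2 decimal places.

9.00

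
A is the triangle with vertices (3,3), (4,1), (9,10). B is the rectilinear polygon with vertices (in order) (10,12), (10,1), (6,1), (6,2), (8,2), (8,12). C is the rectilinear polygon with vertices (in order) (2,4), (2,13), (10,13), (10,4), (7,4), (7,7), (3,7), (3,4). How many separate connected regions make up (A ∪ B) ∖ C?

(A ∪ B) ∖ C splits into 2 disjoint pieces (area 8.0429, area 8).

2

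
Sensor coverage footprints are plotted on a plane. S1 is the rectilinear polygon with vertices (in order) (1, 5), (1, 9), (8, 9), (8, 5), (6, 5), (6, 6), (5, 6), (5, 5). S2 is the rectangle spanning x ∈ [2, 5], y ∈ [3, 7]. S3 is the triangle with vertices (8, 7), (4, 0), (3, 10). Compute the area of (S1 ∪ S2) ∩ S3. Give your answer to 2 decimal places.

|S1 ∪ S2| = 33.
|(S1 ∪ S2) ∩ S3| = 16.12.

16.12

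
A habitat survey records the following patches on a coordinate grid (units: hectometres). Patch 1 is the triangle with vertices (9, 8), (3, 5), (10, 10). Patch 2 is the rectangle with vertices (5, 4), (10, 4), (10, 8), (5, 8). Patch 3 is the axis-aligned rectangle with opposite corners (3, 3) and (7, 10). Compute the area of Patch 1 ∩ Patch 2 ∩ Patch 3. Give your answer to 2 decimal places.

The intersection is the polygon with vertices (5,6.429), (7,7.857), (7,7), (5,6).
By the shoelace formula its area is 1.29.

1.29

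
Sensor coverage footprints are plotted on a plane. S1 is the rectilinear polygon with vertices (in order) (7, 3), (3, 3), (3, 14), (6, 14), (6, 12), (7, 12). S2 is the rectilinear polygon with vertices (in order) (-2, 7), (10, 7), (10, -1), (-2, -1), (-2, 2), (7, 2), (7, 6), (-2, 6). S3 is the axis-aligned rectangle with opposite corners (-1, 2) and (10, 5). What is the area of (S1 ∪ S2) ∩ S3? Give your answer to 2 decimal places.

17.00

|S1 ∪ S2| = 98.
|(S1 ∪ S2) ∩ S3| = 17.00.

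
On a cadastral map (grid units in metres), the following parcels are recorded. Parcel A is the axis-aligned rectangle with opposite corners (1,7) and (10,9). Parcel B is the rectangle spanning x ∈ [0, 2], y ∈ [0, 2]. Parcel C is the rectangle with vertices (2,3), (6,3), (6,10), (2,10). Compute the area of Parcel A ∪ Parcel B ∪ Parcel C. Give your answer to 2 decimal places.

By inclusion–exclusion:
Individual areas: |Parcel A| = 18, |Parcel B| = 4, |Parcel C| = 28.
|Parcel A∩Parcel B| = 0 (no overlap).
|Parcel A∩Parcel C|: x∈[2,6], y∈[7,9] → 4·2 = 8.
|Parcel B∩Parcel C| = 0 (no overlap).
|Parcel A∩Parcel B∩Parcel C| = 0.
|Parcel A ∪ Parcel B ∪ Parcel C| = 50 − 8 + 0 = 42.00.

42.00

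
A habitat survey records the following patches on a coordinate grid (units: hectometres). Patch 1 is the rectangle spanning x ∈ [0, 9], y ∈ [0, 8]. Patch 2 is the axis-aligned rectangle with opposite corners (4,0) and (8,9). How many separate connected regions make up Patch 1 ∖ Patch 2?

2

Patch 1 ∖ Patch 2 splits into 2 disjoint pieces (area 8, area 32).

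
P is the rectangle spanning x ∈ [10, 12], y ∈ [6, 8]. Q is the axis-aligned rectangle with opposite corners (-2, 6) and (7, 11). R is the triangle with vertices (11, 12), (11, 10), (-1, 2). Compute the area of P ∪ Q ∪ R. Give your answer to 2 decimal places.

By inclusion–exclusion:
Individual areas: |P| = 4, |Q| = 45, |R| = 12.
|P∩Q| = 0 (no overlap).
|P∩R| = 0.
|Q∩R| = 2.9333.
|P∩Q∩R| = 0.
|P ∪ Q ∪ R| = 61 − 2.9333 + 0 = 58.07.

58.07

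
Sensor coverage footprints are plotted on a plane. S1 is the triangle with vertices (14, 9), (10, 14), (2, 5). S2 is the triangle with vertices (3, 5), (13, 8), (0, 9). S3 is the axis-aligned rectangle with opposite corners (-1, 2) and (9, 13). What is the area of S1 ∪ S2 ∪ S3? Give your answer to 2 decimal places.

130.46

By inclusion–exclusion:
Individual areas: |S1| = 38, |S2| = 24.5, |S3| = 110.
|S1∩S2| = 11.7032.
|S1∩S3| = 19.3958.
|S2∩S3| = 21.4846.
|S1∩S2∩S3| = 10.5462.
|S1 ∪ S2 ∪ S3| = 172.5 − 52.5837 + 10.5462 = 130.46.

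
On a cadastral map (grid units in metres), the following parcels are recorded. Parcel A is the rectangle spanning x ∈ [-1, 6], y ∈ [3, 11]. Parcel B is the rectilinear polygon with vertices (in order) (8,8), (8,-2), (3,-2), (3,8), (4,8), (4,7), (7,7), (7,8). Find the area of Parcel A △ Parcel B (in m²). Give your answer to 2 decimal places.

77.00

|Parcel A| = 56, |Parcel B| = 47, |Parcel A∩Parcel B| = 13.
|Parcel A △ Parcel B| = |Parcel A| + |Parcel B| − 2·|Parcel A∩Parcel B| = 56 + 47 − 26 = 77.00.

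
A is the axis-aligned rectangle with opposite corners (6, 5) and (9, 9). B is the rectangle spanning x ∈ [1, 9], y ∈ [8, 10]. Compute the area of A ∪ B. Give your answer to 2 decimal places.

25.00

By inclusion–exclusion:
Individual areas: |A| = 12, |B| = 16.
|A∩B|: x∈[6,9], y∈[8,9] → 3·1 = 3.
|A ∪ B| = 28 − 3 = 25.00.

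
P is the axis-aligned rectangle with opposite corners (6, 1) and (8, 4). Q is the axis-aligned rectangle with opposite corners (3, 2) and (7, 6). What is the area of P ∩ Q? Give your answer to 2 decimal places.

2.00

|P∩Q|: x∈[6,7], y∈[2,4] → 1·2 = 2.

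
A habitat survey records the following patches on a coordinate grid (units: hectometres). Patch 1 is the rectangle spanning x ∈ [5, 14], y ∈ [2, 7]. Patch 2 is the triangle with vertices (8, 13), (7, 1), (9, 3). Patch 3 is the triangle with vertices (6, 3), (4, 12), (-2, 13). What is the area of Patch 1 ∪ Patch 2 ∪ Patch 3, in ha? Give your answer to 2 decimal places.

73.16

By inclusion–exclusion:
Individual areas: |Patch 1| = 45, |Patch 2| = 11, |Patch 3| = 26.
|Patch 1∩Patch 2| = 7.2417.
|Patch 1∩Patch 3| = 1.5972.
|Patch 2∩Patch 3| = 0.
|Patch 1∩Patch 2∩Patch 3| = 0.
|Patch 1 ∪ Patch 2 ∪ Patch 3| = 82 − 8.8389 + 0 = 73.16.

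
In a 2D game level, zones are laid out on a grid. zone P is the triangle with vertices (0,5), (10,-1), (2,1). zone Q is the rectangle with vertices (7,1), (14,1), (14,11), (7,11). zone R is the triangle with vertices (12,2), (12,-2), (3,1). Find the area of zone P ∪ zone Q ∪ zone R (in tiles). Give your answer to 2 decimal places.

93.59

By inclusion–exclusion:
Individual areas: |zone P| = 14, |zone Q| = 70, |zone R| = 18.
|zone P∩zone Q| = 0.
|zone P∩zone R| = 4.7969.
|zone Q∩zone R| = 3.6111.
|zone P∩zone Q∩zone R| = 0.
|zone P ∪ zone Q ∪ zone R| = 102 − 8.408 + 0 = 93.59.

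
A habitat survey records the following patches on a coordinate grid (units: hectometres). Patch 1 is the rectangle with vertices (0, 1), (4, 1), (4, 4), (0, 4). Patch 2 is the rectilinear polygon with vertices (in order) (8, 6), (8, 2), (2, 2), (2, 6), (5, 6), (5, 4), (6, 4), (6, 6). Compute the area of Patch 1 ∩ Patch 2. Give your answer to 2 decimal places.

The intersection is the polygon with vertices (4,4), (4,2), (2,2), (2,4).
By the shoelace formula its area is 4.00.

4.00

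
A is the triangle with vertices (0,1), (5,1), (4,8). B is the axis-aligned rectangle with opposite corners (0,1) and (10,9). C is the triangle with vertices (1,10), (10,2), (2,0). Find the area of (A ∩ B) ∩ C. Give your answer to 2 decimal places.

The region (A ∩ B) ∩ C is the polygon with vertices (3.747,7.558), (4.109,7.236), (5,1), (1.9,1), (1.617,3.83).
By the shoelace formula its area is 14.69.

14.69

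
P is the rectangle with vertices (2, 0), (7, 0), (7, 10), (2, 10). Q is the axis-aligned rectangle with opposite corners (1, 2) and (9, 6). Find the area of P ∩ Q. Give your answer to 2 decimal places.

20.00

|P∩Q|: x∈[2,7], y∈[2,6] → 5·4 = 20.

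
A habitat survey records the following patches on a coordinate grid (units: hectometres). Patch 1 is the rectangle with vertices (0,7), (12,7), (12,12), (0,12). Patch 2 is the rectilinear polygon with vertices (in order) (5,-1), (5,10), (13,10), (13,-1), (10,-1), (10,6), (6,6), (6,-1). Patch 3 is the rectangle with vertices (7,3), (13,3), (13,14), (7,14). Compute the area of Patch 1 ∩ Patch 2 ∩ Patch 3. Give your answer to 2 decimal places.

The intersection is the polygon with vertices (7,7), (7,10), (12,10), (12,7).
By the shoelace formula its area is 15.00.

15.00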